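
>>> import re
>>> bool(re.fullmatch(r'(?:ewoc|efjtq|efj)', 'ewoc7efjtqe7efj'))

False

For `fullmatch`, every character of the input must be accounted for by the pattern.
Here the string isn't matched end-to-end, so the call returns None, and `bool(None)` is False.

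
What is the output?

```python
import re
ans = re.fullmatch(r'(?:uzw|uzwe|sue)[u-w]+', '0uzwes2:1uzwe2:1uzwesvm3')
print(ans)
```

None

`re.fullmatch` requires the pattern to consume the entire string.
Here the pattern can't cover the whole string, so the call returns None.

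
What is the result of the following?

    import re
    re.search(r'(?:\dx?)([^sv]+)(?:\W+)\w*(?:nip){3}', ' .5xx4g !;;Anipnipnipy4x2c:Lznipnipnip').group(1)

'x4g !;;Anipnipnipy4x2c'

The match spans [2:38] → '5xx4g !;;Anipnipnipy4x2c:Lznipnipnip'.
Captured: group 1 = 'x4g !;;Anipnipnipy4x2c'.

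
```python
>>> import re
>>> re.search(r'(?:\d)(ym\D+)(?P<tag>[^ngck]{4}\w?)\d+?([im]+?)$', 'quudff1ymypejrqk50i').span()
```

The pattern matches a digit (non-capturing group); then the literal 'ym', then one or more of a non-digit (captured); then exactly 4 of any character except [ngck], then optionally a word character (captured as 'tag'); then one or more of a digit (lazy); then one or more of one of [im] (lazy) (captured); then anchored at the end.
The match spans [6:19] → '1ymypejrqk50i'.

(6, 19)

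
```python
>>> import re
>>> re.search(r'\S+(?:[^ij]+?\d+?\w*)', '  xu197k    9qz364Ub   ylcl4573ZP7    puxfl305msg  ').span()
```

With the lazy modifier that quantifier settles for the fewest repetitions that let the rest of the pattern succeed (the atoms after it are unaffected and can still be greedy).
The match spans [2:20] → 'xu197k    9qz364Ub'.

(2, 20)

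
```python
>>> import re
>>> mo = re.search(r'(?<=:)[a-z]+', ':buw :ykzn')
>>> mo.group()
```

The `(?=…)`/`(?<=…)` assertion just peeks at neighbouring text; it doesn't advance the match position.
`search` walks the string left to right and returns the first match it finds.
The match spans [1:4] → 'buw'.

'buw'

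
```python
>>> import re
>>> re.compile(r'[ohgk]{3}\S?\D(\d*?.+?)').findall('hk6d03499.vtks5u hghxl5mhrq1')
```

['5']

The pattern matches exactly 3 of one of [ohgk], then optionally a non-whitespace character, then a non-digit; then zero or more of a digit (lazy), then one or more of any character (lazy) (captured).
A `+?`/`*?`/`{m,n}?` starts at its minimum and grows only as far as needed for what follows to match.
Walking the string: at [17:23] match 'hghxl5', group 1 = '5'.
One capturing group, so `findall` returns just the captured substring from the one match — 1 in all.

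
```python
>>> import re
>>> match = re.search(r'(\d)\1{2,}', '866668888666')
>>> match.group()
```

A backreference is literal: `\1` must see the identical characters the first group matched.
The match spans [1:5] → '6666'.

'6666'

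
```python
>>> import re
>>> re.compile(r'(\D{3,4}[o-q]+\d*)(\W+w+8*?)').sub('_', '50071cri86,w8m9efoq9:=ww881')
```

'50071cri86,w8m9_881'

The pattern matches 3 to 4 of a non-digit, then one or more of a character in [o-q], then zero or more of a digit (captured); then one or more of a non-word character, then one or more of a literal 'w', then zero or more of a literal '8' (lazy) (captured).
Matches: at [15:24] → 'efoq9:=ww'.
Each match is replaced by '_'.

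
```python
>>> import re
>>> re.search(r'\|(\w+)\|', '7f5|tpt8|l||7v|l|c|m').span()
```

(3, 9)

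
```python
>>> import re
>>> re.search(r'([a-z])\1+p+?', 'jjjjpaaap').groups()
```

The match spans [0:5] → 'jjjjp'.
Captured: group 1 = 'j'.

('j',)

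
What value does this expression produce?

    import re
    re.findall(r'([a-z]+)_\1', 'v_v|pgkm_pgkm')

['v', 'pgkm']

The backreference `\1` re-matches whatever the first group consumed, character for character.
Scanning left to right: at [0:3] match 'v_v', group 1 = 'v'; at [4:13] match 'pgkm_pgkm', group 1 = 'pgkm'.
With a single group, `findall` returns only what that group captured — 2 items.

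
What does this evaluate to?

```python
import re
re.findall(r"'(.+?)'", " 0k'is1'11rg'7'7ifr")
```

['is1', '7']

The `?` after the quantifier makes it lazy — it takes as little as possible before letting the rest of the pattern try.
Walking the string: at [3:8] match "'is1'", group 1 = 'is1'; at [12:15] match "'7'", group 1 = '7'.
With a single group, `findall` returns only what that group captured — 2 items.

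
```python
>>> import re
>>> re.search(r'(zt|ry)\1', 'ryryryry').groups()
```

The match spans [0:4] → 'ryry'.
Captured: group 1 = 'ry'.

('ry',)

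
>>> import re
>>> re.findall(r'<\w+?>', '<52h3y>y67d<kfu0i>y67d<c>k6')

Matches: at [0:7] → '<52h3y>'; at [11:18] → '<kfu0i>'; at [22:25] → '<c>'.
`findall` yields the raw match text (3 of them) because the pattern has no groups.

['<52h3y>', '<kfu0i>', '<c>']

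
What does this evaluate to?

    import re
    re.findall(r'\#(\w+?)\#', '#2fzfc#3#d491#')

Walking the string: at [0:7] match '#2fzfc#', group 1 = '2fzfc'; at [8:14] match '#d491#', group 1 = 'd491'.
One capturing group, so `findall` returns just the captured substring from each match — 2 in all.

['2fzfc', 'd491']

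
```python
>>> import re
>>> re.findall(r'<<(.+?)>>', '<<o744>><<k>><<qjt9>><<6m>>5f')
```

A non-greedy quantifier consumes as few characters as it can — just enough that the remainder of the pattern still matches from where it stops; whatever follows it matches normally.
Scanning left to right: at [0:8] match '<<o744>>', group 1 = 'o744'; at [8:13] match '<<k>>', group 1 = 'k'; at [13:21] match '<<qjt9>>', group 1 = 'qjt9'; at [21:27] match '<<6m>>', group 1 = '6m'.
Because there's exactly one group, `findall` drops the full match and keeps group 1 from each hit.

['o744', 'k', 'qjt9', '6m']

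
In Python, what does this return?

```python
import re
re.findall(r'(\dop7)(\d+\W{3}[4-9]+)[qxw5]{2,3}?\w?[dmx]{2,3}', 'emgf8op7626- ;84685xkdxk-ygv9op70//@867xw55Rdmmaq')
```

[('8op7', '626- ;8468')]

This matches a digit, then the literal 'op7' (captured); then one or more of a digit, then exactly 3 of a non-word character, then one or more of a character in [4-9] (captured); then 2 to 3 of one of [qxw5] (lazy), then optionally a word character, then 2 to 3 of one of [dmx].
Matches: at [4:23] match '8op7626- ;84685xkdx', groups = ('8op7', '626- ;8468').
`findall` packs the 2 group values into a tuple for every match.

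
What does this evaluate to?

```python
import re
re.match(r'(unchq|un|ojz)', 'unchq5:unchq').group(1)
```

Branches in `(...|...)` are attempted left-to-right; the first branch that allows the whole pattern to succeed is taken.
With `match`, the pattern is implicitly anchored at the beginning.
The match spans [0:5] → 'unchq'.
Captured: group 1 = 'unchq'.

'unchq'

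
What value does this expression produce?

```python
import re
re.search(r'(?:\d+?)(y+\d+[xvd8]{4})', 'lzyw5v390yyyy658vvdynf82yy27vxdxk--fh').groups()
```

('yyyy658vvd',)

The match spans [6:19] → '390yyyy658vvd'.
Captured: group 1 = 'yyyy658vvd'.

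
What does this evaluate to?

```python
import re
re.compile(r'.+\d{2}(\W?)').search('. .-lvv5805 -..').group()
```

'. .-lvv5805 '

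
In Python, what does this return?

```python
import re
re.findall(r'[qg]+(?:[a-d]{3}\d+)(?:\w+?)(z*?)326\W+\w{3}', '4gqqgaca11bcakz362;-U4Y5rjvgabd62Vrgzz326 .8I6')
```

Lazy quantifiers expand one character at a time until the remainder of the pattern can match.
With a single group, `findall` returns only what that group captured — 1 item.

['zz']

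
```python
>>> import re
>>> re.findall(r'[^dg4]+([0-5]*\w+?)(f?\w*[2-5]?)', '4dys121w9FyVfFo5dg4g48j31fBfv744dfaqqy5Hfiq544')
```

The pattern matches one or more of any character except [dg4]; then zero or more of a character in [0-5], then one or more of a word character (lazy) (captured); then optionally the literal 'f', then zero or more of a word character, then optionally a character in [2-5] (captured).
The `?` after the quantifier makes it lazy — it takes as little as possible before letting the rest of the pattern try.
Scanning left to right: at [2:46] match 'ys121w9FyVfFo5dg4g48j31fBfv744dfaqqy5Hfiq544', groups = ('d', 'g4g48j31fBfv744dfaqqy5Hfiq544').
Multiple groups make `findall` return tuples — one 2-tuple for the one match.

[('d', 'g4g48j31fBfv744dfaqqy5Hfiq544')]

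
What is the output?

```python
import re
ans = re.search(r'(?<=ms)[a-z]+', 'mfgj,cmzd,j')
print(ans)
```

The lookaround is zero-width — it requires the adjacent text to match without consuming it, so the asserted text isn't part of the match.
`re.search` tries every starting position until one works.
Here nothing in the string fits, so the call returns None.

None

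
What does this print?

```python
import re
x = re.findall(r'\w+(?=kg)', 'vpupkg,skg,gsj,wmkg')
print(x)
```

['vpup', 's', 'wm']

Because the assertion is zero-width, the text it checks is not consumed and won't appear in the result.
`findall` yields the raw match text (3 of them) because the pattern has no groups.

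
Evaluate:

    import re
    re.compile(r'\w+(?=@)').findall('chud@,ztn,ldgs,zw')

Lookahead/lookbehind check context without consuming it, so the matched span excludes the asserted characters.
Matches: at [0:4] → 'chud'.
With no groups in the pattern, `findall` gives back each whole match — 1 here.

['chud']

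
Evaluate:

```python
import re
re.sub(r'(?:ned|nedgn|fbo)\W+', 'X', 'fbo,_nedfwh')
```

Every occurrence is swapped for 'X'.

'X_nedfwh'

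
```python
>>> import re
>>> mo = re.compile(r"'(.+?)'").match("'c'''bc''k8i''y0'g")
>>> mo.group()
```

`match` is anchored at position 0; if the pattern doesn't fit there, it returns None.
The match spans [0:3] → "'c'".

"'c'"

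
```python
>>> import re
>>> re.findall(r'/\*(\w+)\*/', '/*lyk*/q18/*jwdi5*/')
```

['lyk', 'jwdi5']

Scanning left to right: at [0:7] match '/*lyk*/', group 1 = 'lyk'; at [10:19] match '/*jwdi5*/', group 1 = 'jwdi5'.
Because there's exactly one group, `findall` drops the full match and keeps group 1 from each hit.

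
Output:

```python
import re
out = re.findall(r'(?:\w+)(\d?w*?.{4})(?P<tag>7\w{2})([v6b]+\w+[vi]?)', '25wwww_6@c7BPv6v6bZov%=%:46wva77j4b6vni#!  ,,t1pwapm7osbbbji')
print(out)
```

[('_6@c', '7BP', 'v6v6bZov'), ('wva7', '7j4', 'b6vni'), ('wapm', '7os', 'bbbji')]

This matches one or more of a word character (non-capturing group); then optionally a digit, then zero or more of the literal 'w' (lazy), then exactly 4 of any character (captured); then the literal '7', then exactly 2 of a word character (captured as 'tag'); then one or more of one of [v6b], then one or more of a word character, then optionally one of [vi] (captured).
Matches: at [0:21] match '25wwww_6@c7BPv6v6bZov', groups = ('_6@c', '7BP', 'v6v6bZov'); at [25:39] match '46wva77j4b6vni', groups = ('wva7', '7j4', 'b6vni'); at [45:60] match 't1pwapm7osbbbji', groups = ('wapm', '7os', 'bbbji').
3 groups means each result is a tuple of 3 captured strings — 3 here.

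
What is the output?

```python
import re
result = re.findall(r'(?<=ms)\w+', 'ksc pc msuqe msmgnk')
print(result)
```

['uqe', 'mgnk']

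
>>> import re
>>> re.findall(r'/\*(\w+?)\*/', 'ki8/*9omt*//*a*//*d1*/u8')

['9omt', 'a', 'd1']

Because there's exactly one group, `findall` drops the full match and keeps group 1 from each hit.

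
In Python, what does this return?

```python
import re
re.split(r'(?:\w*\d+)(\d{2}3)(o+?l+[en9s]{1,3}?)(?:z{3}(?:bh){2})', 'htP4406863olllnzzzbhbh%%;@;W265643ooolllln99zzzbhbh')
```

['', '863', 'ollln', '%%;@;', '643', 'ooolllln99', '']

The pattern matches zero or more of a word character, then one or more of a digit (non-capturing group); then exactly 2 of a digit, then a literal '3' (captured); then one or more of a literal 'o' (lazy), then one or more of a literal 'l', then 1 to 3 of one of [en9s] (lazy) (captured); then exactly 3 of the literal 'z', then the literal 'bh' repeated 2 times (non-capturing group).
With a capturing group present, the delimiter's captured portion is kept in the result list.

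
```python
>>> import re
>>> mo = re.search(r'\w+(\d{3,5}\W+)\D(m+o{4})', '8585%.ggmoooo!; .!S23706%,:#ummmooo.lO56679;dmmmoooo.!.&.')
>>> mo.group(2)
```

'mmmoooo'

This matches one or more of a word character; then 3 to 5 of a digit, then one or more of a non-word character (captured); then a non-digit; then one or more of a literal 'm', then exactly 4 of the literal 'o' (captured).
`re.search` tries every starting position until one works.
The match spans [36:52] → 'lO56679;dmmmoooo'.
Captured: group 1 = '679;', group 2 = 'mmmoooo'.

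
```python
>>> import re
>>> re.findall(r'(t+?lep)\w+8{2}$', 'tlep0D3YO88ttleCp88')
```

['tlep']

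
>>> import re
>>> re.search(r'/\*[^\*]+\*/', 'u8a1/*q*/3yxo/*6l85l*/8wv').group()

'/*q*/'

`search` walks the string left to right and returns the first match it finds.
The match spans [4:9] → '/*q*/'.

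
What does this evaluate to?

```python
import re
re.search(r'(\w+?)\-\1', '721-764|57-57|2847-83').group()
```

'57-57'

`\1` has to match the exact text group 1 already captured.
`search` walks the string left to right and returns the first match it finds.
The match spans [8:13] → '57-57'.
Captured: group 1 = '57'.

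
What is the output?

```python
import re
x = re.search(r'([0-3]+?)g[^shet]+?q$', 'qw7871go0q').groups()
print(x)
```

('1',)

The match spans [5:10] → '1go0q'.
Captured: group 1 = '1'.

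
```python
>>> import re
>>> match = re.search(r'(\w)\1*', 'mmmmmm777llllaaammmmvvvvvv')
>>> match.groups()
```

('m',)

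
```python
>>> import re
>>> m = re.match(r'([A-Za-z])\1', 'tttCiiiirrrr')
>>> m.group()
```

'tt'

`match` is anchored at position 0; if the pattern doesn't fit there, it returns None.
The match spans [0:2] → 'tt'.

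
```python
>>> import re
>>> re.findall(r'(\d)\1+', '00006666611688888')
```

After group 1 captures some text, `\1` only succeeds where that same text appears again.
Matches: at [0:4] match '0000', group 1 = '0'; at [4:9] match '66666', group 1 = '6'; at [9:11] match '11', group 1 = '1'; at [12:17] match '88888', group 1 = '8'.
One capturing group, so `findall` returns just the captured substring from each match — 4 in all.

['0', '6', '1', '8']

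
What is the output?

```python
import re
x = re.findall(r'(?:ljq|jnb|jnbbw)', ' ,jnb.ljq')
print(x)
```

['jnb', 'ljq']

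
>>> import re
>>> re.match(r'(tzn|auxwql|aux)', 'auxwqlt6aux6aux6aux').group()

'auxwql'

`|` is ordered: at each position the engine commits to the first alternative that works.
With `match`, the pattern is implicitly anchored at the beginning.
The match spans [0:6] → 'auxwql'.
Captured: group 1 = 'auxwql'.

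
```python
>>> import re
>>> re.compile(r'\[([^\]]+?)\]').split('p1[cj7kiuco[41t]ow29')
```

['p1', 'cj7kiuco[41t', 'ow29']

Matches to split on: at [2:16] → '[cj7kiuco[41t]'.
`re.split` interleaves the captured-group text with the surrounding fragments.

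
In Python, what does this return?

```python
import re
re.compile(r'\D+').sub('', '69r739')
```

'69739'

`sub` substitutes '' at each match site.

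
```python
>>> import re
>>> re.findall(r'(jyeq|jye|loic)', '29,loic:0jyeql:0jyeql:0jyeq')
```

['loic', 'jyeq', 'jyeq', 'jyeq']

Alternation isn't longest-match — the leftmost alternative that fits at this position is chosen.
`findall` collects group 1 from each match (4 total).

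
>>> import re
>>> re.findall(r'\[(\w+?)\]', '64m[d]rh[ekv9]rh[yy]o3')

['d', 'ekv9', 'yy']

`findall` collects group 1 from each match (3 total).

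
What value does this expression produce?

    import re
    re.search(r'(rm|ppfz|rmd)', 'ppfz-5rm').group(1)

'ppfz'

`search` walks the string left to right and returns the first match it finds.
The match spans [0:4] → 'ppfz'.
Captured: group 1 = 'ppfz'.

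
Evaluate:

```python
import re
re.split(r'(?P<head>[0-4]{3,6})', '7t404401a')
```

['7t', '404401', 'a']

The pattern matches 3 to 6 of a character in [0-4] (captured as 'head').
The group in the pattern means `split` returns the separators' captures alongside the pieces.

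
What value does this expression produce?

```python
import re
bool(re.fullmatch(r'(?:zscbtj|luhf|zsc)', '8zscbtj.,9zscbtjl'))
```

`fullmatch` succeeds only if the pattern covers the string from start to end.
Here there's no way to consume every character, so the call returns None, and `bool(None)` is False.

False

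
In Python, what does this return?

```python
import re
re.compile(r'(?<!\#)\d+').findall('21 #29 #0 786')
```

['21', '9', '786']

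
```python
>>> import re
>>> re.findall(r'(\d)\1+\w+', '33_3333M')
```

After group 1 captures some text, `\1` only succeeds where that same text appears again.
One capturing group, so `findall` returns just the captured substring from the one match — 1 in all.

['3']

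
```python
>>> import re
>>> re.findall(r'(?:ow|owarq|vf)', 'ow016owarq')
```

['ow', 'ow']

Branches in `(...|...)` are attempted left-to-right; the first branch that allows the whole pattern to succeed is taken.
Since nothing is captured, `findall` lists the 2 matched substrings directly.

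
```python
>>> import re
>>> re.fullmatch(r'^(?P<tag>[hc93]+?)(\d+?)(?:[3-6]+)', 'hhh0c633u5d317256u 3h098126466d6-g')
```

`re.fullmatch` requires the pattern to consume the entire string.
Here the string isn't matched end-to-end, so the call returns None.

None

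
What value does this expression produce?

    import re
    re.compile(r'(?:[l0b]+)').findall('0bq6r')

['0b']

The pattern matches one or more of one of [l0b] (non-capturing group).
Matches: at [0:2] → '0b'.
`findall` yields the raw match text (1 of them) because the pattern has no groups.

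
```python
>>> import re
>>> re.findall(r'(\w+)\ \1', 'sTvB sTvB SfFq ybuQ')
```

A backreference is literal: `\1` must see the identical characters the first group matched.
Scanning left to right: at [0:9] match 'sTvB sTvB', group 1 = 'sTvB'.
One capturing group, so `findall` returns just the captured substring from the one match — 1 in all.

['sTvB']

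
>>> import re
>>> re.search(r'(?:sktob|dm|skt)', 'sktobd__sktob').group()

Branches in `(...|...)` are attempted left-to-right; the first branch that allows the whole pattern to succeed is taken.
Unlike `match`, `search` isn't anchored — it looks for the pattern anywhere in the string.
The match spans [0:5] → 'sktob'.

'sktob'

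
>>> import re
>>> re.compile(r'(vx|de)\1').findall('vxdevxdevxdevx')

[]

`\1` has to match the exact text group 1 already captured.
Because there's exactly one group, `findall` drops the full match and keeps group 1 from each hit.
Nothing in the string satisfies the pattern, so the list is empty.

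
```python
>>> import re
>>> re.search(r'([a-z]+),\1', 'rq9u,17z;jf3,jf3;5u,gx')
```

After group 1 captures some text, `\1` only succeeds where that same text appears again.
Here the pattern never matches, so the call returns None.

None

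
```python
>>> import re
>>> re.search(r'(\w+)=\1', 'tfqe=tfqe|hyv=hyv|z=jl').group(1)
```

The match spans [0:9] → 'tfqe=tfqe'.
Captured: group 1 = 'tfqe'.

'tfqe'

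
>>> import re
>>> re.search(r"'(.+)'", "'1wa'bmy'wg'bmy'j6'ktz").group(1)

"1wa'bmy'wg'bmy'j6"

The match spans [0:19] → "'1wa'bmy'wg'bmy'j6'".
Captured: group 1 = "1wa'bmy'wg'bmy'j6".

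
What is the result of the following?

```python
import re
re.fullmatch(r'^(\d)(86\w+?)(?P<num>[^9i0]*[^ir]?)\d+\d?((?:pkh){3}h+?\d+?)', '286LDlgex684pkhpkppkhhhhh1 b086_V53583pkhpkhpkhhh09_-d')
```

None

`re.fullmatch` requires the pattern to consume the entire string.
Here the pattern can't cover the whole string, so the call returns None.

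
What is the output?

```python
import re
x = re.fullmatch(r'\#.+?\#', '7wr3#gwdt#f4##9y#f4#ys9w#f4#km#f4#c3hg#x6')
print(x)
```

None

`fullmatch` succeeds only if the pattern covers the string from start to end.
Here the pattern can't cover the whole string, so the call returns None.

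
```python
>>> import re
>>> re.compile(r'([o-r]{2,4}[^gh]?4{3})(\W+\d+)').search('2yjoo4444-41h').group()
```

'oo4444-41'

The pattern matches 2 to 4 of a character in [o-r], then optionally any character except [gh], then exactly 3 of the literal '4' (captured); then one or more of a non-word character, then one or more of a digit (captured).
`re.search` tries every starting position until one works.
The match spans [3:12] → 'oo4444-41'.
Captured: group 1 = 'oo4444', group 2 = '-41'.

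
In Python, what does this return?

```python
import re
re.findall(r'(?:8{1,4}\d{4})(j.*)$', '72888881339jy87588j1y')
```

['jy87588j1y']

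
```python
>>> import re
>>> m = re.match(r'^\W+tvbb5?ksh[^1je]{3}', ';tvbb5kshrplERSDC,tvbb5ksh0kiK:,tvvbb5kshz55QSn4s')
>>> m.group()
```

Pattern: anchored at the start of the string; then one or more of a non-word character, then the literal 'tv', then the literal 'bb'; then optionally the literal '5', then the literal 'ksh', then exactly 3 of any character except [1je].
`match` is anchored at position 0; if the pattern doesn't fit there, it returns None.
The match spans [0:12] → ';tvbb5kshrpl'.

';tvbb5kshrpl'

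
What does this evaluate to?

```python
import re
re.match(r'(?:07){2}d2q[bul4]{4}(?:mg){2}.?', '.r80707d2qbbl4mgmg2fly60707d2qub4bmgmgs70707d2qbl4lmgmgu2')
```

Pattern: the literal '07' repeated 2 times, then the literal 'd2q'; then exactly 4 of one of [bul4], then the literal 'mg' repeated 2 times; then optionally any character.
`re.match` only tries the pattern at the start of the string.
Here the pattern fails at index 0, so the call returns None.

None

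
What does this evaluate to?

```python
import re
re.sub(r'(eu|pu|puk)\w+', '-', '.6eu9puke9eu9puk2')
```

'.6-'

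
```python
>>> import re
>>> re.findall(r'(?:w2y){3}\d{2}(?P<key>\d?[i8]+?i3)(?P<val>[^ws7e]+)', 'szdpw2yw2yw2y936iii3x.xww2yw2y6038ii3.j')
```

Pattern: the literal 'w2y' repeated 3 times, then exactly 2 of a digit; then optionally a digit, then one or more of one of [i8] (lazy), then the literal 'i3' (captured as 'key'); then one or more of any character except [ws7e] (captured as 'val').
Scanning left to right: at [4:23] match 'w2yw2yw2y936iii3x.x', groups = ('6iii3', 'x.x').
With 2 capturing groups, `findall` returns a 2-tuple per match.

[('6iii3', 'x.x')]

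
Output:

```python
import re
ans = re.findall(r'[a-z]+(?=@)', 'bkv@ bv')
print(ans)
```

['bkv']

The positive lookaround only admits positions where the adjacent text matches; those characters stay outside the span.
Scanning left to right: at [0:3] → 'bkv'.
`findall` yields the raw match text (1 of them) because the pattern has no groups.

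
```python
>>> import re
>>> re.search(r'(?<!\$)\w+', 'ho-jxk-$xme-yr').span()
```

(0, 2)

Because the assertion is negative and zero-width, positions next to the forbidden text are skipped.
Unlike `match`, `search` isn't anchored — it looks for the pattern anywhere in the string.
The match spans [0:2] → 'ho'.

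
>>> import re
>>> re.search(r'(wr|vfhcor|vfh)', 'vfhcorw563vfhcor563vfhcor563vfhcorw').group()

'vfhcor'

Alternation tries branches left to right and keeps the first one that lets the overall match succeed at that position.
`re.search` tries every starting position until one works.
The match spans [0:6] → 'vfhcor'.
Captured: group 1 = 'vfhcor'.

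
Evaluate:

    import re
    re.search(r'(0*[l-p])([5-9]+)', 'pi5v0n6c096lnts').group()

This matches zero or more of the literal '0', then a character in [l-p] (captured); then one or more of a character in [5-9] (captured).
`re.search` tries every starting position until one works.
The match spans [4:7] → '0n6'.
Captured: group 1 = '0n', group 2 = '6'.

'0n6'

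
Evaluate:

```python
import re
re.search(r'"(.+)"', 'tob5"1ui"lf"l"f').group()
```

`re.search` tries every starting position until one works.
The match spans [4:14] → '"1ui"lf"l"'.
Captured: group 1 = '1ui"lf"l'.

'"1ui"lf"l"'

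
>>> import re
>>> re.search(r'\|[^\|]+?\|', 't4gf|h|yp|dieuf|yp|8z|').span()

`re.search` tries every starting position until one works.
The match spans [4:7] → '|h|'.

(4, 7)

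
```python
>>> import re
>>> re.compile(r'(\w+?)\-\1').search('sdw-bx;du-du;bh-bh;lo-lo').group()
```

'du-du'

A backreference is literal: `\1` must see the identical characters the first group matched.
Unlike `match`, `search` isn't anchored — it looks for the pattern anywhere in the string.
The match spans [7:12] → 'du-du'.
Captured: group 1 = 'du'.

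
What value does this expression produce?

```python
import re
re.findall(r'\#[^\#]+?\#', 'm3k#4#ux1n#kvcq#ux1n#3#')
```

['#4#', '#kvcq#', '#3#']

Scanning left to right: at [3:6] → '#4#'; at [10:16] → '#kvcq#'; at [20:23] → '#3#'.
Since nothing is captured, `findall` lists the 3 matched substrings directly.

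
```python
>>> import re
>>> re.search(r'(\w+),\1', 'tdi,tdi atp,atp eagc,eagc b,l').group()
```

`\1` has to match the exact text group 1 already captured.
The match spans [0:7] → 'tdi,tdi'.

'tdi,tdi'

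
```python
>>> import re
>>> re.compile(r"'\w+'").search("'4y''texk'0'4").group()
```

`search` walks the string left to right and returns the first match it finds.
The match spans [0:4] → "'4y'".

"'4y'"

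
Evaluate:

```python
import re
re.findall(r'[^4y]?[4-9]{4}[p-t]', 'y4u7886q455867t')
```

['u7886q', '55867t']

The pattern matches optionally any character except [4y]; then exactly 4 of a character in [4-9], then a character in [p-t].
Walking the string: at [2:8] → 'u7886q'; at [9:15] → '55867t'.
`findall` yields the raw match text (2 of them) because the pattern has no groups.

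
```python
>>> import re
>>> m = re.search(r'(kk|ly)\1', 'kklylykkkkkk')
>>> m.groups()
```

('ly',)

The match spans [2:6] → 'lyly'.
Captured: group 1 = 'ly'.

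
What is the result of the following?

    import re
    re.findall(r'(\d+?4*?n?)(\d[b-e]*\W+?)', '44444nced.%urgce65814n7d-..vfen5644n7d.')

[('65814n', '7d-'), ('5644n', '7d.')]

This matches one or more of a digit (lazy), then zero or more of the literal '4' (lazy), then optionally a literal 'n' (captured); then a digit, then zero or more of a character in [b-e], then one or more of a non-word character (lazy) (captured).
A non-greedy quantifier consumes as few characters as it can — just enough that the remainder of the pattern still matches from where it stops; whatever follows it matches normally.
Matches: at [16:25] match '65814n7d-', groups = ('65814n', '7d-'); at [31:39] match '5644n7d.', groups = ('5644n', '7d.').
`findall` packs the 2 group values into a tuple for every match.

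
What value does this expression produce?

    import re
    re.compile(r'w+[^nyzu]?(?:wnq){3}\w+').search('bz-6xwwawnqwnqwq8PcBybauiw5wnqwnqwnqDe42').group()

This matches one or more of a literal 'w'; then optionally any character except [nyzu], then the literal 'wnq' repeated 3 times; then one or more of a word character.
The match spans [25:40] → 'w5wnqwnqwnqDe42'.

'w5wnqwnqwnqDe42'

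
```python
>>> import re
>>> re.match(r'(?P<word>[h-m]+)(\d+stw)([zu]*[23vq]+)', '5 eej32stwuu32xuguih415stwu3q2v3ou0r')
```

Pattern: one or more of a character in [h-m] (captured as 'word'); then one or more of a digit, then the literal 'stw' (captured); then zero or more of one of [zu], then one or more of one of [23vq] (captured).
`re.match` only tries the pattern at the start of the string.
Here position 0 doesn't satisfy it, so the call returns None.

None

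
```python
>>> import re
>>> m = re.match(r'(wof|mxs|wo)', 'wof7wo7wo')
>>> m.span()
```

`re.match` won't scan ahead — the pattern has to work from the very first character.
The match spans [0:3] → 'wof'.

(0, 3)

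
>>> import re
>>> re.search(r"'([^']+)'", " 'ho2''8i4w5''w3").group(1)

`re.search` scans for the first position where the pattern succeeds.
The match spans [1:6] → "'ho2'".
Captured: group 1 = 'ho2'.

'ho2'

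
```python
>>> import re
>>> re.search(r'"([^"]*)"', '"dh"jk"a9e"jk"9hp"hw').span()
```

(0, 4)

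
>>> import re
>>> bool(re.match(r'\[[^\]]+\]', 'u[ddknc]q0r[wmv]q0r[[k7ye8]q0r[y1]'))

`match` is anchored at position 0; if the pattern doesn't fit there, it returns None.
Here the string doesn't start with a match, so the call returns None, and `bool(None)` is False.

False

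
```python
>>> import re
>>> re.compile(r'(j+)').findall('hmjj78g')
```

Pattern: one or more of a literal 'j' (captured).
Matches: at [2:4] match 'jj', group 1 = 'jj'.
`findall` collects group 1 from the one match (1 total).

['jj']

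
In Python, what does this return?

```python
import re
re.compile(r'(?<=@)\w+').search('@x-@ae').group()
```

'x'

Because the assertion is zero-width, the text it checks is not consumed and won't appear in the result.
Unlike `match`, `search` isn't anchored — it looks for the pattern anywhere in the string.
The match spans [1:2] → 'x'.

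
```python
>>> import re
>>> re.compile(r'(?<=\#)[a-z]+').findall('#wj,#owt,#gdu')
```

['wj', 'owt', 'gdu']

Lookahead/lookbehind check context without consuming it, so the matched span excludes the asserted characters.
`findall` yields the raw match text (3 of them) because the pattern has no groups.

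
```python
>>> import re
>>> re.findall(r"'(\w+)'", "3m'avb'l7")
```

['avb']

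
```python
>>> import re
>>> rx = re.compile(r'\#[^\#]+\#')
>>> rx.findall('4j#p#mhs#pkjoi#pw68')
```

['#p#', '#pkjoi#']

Scanning left to right: at [2:5] → '#p#'; at [8:15] → '#pkjoi#'.
No capturing groups, so `findall` returns the 2 full match strings.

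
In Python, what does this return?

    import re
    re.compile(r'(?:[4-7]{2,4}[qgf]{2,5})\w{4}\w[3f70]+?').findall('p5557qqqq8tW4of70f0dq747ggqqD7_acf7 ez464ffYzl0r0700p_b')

Lazy quantifiers expand one character at a time until the remainder of the pattern can match.
No capturing groups, so `findall` returns the 3 full match strings.

['5557qqqq8tW4of', '747ggqqD7_acf', '464ffYzl0r0']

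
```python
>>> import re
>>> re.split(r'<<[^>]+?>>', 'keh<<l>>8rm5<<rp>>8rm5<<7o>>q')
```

Each match becomes a cut point; 4 segments remain.

['keh', '8rm5', '8rm5', 'q']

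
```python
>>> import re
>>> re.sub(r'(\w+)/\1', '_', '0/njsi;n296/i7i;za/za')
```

After group 1 captures some text, `\1` only succeeds where that same text appears again.
Every occurrence is swapped for '_'.

'0/njsi;n296/i7i;_'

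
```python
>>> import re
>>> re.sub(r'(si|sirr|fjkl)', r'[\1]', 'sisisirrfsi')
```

'[si][si][si]rrf[si]'

`|` is ordered: at each position the engine commits to the first alternative that works.
Each match is replaced using the text its own group 1 captured.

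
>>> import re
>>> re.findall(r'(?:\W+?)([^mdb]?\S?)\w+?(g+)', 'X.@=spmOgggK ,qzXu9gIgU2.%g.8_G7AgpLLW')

[('@=', 'ggg'), (',q', 'g'), ('g.', 'g')]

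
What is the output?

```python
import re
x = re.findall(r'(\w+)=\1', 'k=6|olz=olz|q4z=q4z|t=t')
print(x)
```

['olz', 'q4z', 't']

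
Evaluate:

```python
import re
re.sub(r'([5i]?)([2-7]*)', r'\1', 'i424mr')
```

This matches optionally one of [5i] (captured); then zero or more of a character in [2-7] (captured).
Matches: at [0:4] → 'i424'; at [4:4] → ''; at [5:5] → ''; at [6:6] → ''.
Each match is replaced using the text its own group 1 captured.

'imr'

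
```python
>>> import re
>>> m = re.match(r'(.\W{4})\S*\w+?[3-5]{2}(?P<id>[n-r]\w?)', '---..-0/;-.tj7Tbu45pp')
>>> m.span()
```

(0, 21)

Pattern: any character, then exactly 4 of a non-word character (captured); then zero or more of a non-whitespace character, then one or more of a word character (lazy), then exactly 2 of a character in [3-5]; then a character in [n-r], then optionally a word character (captured as 'id').
With `match`, the pattern is implicitly anchored at the beginning.
The match spans [0:21] → '---..-0/;-.tj7Tbu45pp'.
Captured: group 1 = '---..', group 2 = 'pp'.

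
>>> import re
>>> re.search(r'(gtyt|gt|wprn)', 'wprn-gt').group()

'wprn'

The match spans [0:4] → 'wprn'.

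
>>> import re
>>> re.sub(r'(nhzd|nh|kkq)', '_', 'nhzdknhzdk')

Branches in `(...|...)` are attempted left-to-right; the first branch that allows the whole pattern to succeed is taken.
Matches: at [0:4] → 'nhzd'; at [5:9] → 'nhzd'.
Each match is replaced by '_'.

'_k_k'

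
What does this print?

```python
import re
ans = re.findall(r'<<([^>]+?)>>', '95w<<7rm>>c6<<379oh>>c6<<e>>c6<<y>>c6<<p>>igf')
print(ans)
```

['7rm', '379oh', 'e', 'y', 'p']

Walking the string: at [3:10] match '<<7rm>>', group 1 = '7rm'; at [12:21] match '<<379oh>>', group 1 = '379oh'; at [23:28] match '<<e>>', group 1 = 'e'; at [30:35] match '<<y>>', group 1 = 'y'; at [37:42] match '<<p>>', group 1 = 'p'.
With a single group, `findall` returns only what that group captured — 5 items.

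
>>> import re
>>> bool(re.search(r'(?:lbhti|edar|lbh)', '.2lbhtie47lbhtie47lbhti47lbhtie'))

True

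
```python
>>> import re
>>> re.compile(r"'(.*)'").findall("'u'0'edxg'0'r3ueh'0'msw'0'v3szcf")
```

["u'0'edxg'0'r3ueh'0'msw'0"]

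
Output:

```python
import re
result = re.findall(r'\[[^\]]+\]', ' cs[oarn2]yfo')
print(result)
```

With no groups in the pattern, `findall` gives back each whole match — 1 here.

['[oarn2]']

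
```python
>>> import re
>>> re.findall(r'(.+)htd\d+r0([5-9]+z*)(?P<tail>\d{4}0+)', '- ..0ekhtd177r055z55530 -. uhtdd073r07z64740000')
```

This matches one or more of any character (captured); then the literal 'htd', then one or more of a digit, then the literal 'r0'; then one or more of a character in [5-9], then zero or more of the literal 'z' (captured); then exactly 4 of a digit, then one or more of the literal '0' (captured as 'tail').
Walking the string: at [0:23] match '- ..0ekhtd177r055z55530', groups = ('- ..0ek', '55z', '55530').
3 groups means the one result is a tuple of 3 captured strings — 1 here.

[('- ..0ek', '55z', '55530')]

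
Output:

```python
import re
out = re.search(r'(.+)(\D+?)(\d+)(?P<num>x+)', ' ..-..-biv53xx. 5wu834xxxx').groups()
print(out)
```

The match spans [0:26] → ' ..-..-biv53xx. 5wu834xxxx'.
Captured: group 1 = ' ..-..-biv53xx. 5w', group 2 = 'u', group 3 = '834', group 4 = 'xxxx'.

(' ..-..-biv53xx. 5w', 'u', '834', 'xxxx')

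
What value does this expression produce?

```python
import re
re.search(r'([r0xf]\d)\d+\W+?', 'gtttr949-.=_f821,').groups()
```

('r9',)

This matches one of [r0xf], then a digit (captured); then one or more of a digit, then one or more of a non-word character (lazy).
A `+?`/`*?`/`{m,n}?` starts at its minimum and grows only as far as needed for what follows to match.
Unlike `match`, `search` isn't anchored — it looks for the pattern anywhere in the string.
The match spans [4:9] → 'r949-'.
Captured: group 1 = 'r9'.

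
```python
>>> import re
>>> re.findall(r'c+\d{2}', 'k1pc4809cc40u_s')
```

The pattern matches one or more of a literal 'c'; then exactly 2 of a digit.
Walking the string: at [3:6] → 'c48'; at [8:12] → 'cc40'.
No capturing groups, so `findall` returns the 2 full match strings.

['c48', 'cc40']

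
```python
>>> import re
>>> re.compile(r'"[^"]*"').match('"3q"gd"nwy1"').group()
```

'"3q"'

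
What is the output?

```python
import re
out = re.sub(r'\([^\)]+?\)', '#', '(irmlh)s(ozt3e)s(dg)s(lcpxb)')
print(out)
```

#s#s#s#

Matches: at [0:7] → '(irmlh)'; at [8:15] → '(ozt3e)'; at [16:20] → '(dg)'; at [21:28] → '(lcpxb)'.
Every occurrence is swapped for '#'.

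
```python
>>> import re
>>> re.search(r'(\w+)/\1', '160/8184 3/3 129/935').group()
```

`\1` has to match the exact text group 1 already captured.
The match spans [9:12] → '3/3'.

'3/3'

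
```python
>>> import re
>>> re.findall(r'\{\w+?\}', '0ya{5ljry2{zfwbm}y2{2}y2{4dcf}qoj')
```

['{zfwbm}', '{2}', '{4dcf}']

Matches: at [10:17] → '{zfwbm}'; at [19:22] → '{2}'; at [24:30] → '{4dcf}'.
`findall` yields the raw match text (3 of them) because the pattern has no groups.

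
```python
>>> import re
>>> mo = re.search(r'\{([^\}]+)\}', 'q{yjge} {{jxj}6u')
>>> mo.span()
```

The match spans [1:7] → '{yjge}'.

(1, 7)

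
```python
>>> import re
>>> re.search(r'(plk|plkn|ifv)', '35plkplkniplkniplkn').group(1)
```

`re.search` tries every starting position until one works.
The match spans [2:5] → 'plk'.
Captured: group 1 = 'plk'.

'plk'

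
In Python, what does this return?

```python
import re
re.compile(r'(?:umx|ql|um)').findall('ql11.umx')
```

['ql', 'umx']

Alternation isn't longest-match — the leftmost alternative that fits at this position is chosen.
Since nothing is captured, `findall` lists the 2 matched substrings directly.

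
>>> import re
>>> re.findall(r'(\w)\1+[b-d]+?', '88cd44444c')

['8', '4']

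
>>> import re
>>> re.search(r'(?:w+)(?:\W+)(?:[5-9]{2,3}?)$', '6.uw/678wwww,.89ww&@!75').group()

'ww&@!75'

The match spans [16:23] → 'ww&@!75'.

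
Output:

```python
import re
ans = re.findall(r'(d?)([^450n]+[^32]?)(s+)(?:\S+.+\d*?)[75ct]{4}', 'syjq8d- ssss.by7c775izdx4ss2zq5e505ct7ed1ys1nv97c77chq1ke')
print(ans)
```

[('', 'syjq8d- sss', 's')]

3 groups means the one result is a tuple of 3 captured strings — 1 here.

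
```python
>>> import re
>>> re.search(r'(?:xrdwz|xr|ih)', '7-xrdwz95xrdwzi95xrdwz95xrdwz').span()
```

The regex engine tests alternatives in the order written; an earlier branch that matches wins even if a later one would match more.
The match spans [2:7] → 'xrdwz'.

(2, 7)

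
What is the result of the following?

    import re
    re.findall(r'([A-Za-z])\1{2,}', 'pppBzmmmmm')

['p', 'm']

`\1` is not a pattern — it's the concrete string captured by group 1, re-applied verbatim.
With a single group, `findall` returns only what that group captured — 2 items.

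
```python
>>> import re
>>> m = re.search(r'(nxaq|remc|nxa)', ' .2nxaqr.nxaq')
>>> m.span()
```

Branches in `(...|...)` are attempted left-to-right; the first branch that allows the whole pattern to succeed is taken.
Unlike `match`, `search` isn't anchored — it looks for the pattern anywhere in the string.
The match spans [3:7] → 'nxaq'.
Captured: group 1 = 'nxaq'.

(3, 7)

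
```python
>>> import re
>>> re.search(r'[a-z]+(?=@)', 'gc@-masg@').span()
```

The positive lookaround only admits positions where the adjacent text matches; those characters stay outside the span.
`search` walks the string left to right and returns the first match it finds.
The match spans [0:2] → 'gc'.

(0, 2)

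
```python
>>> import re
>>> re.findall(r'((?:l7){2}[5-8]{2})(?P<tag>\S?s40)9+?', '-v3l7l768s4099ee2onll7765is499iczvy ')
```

The pattern matches the literal 'l7' repeated 2 times, then exactly 2 of a character in [5-8] (captured); then optionally a non-whitespace character, then the literal 's40' (captured as 'tag'); then one or more of a literal '9' (lazy).
With 2 capturing groups, `findall` returns a 2-tuple per match.

[('l7l768', 's40')]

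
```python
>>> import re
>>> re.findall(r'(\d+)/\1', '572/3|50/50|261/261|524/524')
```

['50', '261', '524']

The backreference `\1` re-matches whatever the first group consumed, character for character.
One capturing group, so `findall` returns just the captured substring from each match — 3 in all.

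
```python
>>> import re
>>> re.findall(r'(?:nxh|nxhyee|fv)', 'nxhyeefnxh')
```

Alternation tries branches left to right and keeps the first one that lets the overall match succeed at that position.
No capturing groups, so `findall` returns the 2 full match strings.

['nxh', 'nxh']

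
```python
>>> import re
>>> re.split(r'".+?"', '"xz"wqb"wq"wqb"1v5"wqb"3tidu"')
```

['', 'wqb', 'wqb', 'wqb', '']

Because the quantifier is non-greedy, it stops expanding at the earliest point where the rest of the pattern can succeed.
Splitting on the pattern gives 5 pieces.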